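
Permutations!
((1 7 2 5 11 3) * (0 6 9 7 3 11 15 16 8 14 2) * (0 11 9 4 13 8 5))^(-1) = (0 2 14 8 13 4 6)(1 3)(5 16 15)(7 9 11)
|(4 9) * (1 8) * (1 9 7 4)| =|(1 8 9)(4 7)| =6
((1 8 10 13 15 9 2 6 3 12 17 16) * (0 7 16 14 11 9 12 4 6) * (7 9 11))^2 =(0 2 9)(1 10 15 17 7)(3 6 4)(8 13 12 14 16)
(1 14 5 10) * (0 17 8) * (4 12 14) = (0 17 8)(1 4 12 14 5 10) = [17, 4, 2, 3, 12, 10, 6, 7, 0, 9, 1, 11, 14, 13, 5, 15, 16, 8]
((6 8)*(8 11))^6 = ((6 11 8))^6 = (11)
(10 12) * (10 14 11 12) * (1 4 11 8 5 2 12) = (1 4 11)(2 12 14 8 5) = [0, 4, 12, 3, 11, 2, 6, 7, 5, 9, 10, 1, 14, 13, 8]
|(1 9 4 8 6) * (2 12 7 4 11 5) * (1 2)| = |(1 9 11 5)(2 12 7 4 8 6)| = 12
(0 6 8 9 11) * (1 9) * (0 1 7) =[6, 9, 2, 3, 4, 5, 8, 0, 7, 11, 10, 1] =(0 6 8 7)(1 9 11)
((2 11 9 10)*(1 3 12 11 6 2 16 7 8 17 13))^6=((1 3 12 11 9 10 16 7 8 17 13)(2 6))^6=(1 16 3 7 12 8 11 17 9 13 10)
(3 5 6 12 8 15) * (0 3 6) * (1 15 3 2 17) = (0 2 17 1 15 6 12 8 3 5) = [2, 15, 17, 5, 4, 0, 12, 7, 3, 9, 10, 11, 8, 13, 14, 6, 16, 1]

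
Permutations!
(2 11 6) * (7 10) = (2 11 6)(7 10) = [0, 1, 11, 3, 4, 5, 2, 10, 8, 9, 7, 6]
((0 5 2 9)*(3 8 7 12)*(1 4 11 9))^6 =((0 5 2 1 4 11 9)(3 8 7 12))^6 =(0 9 11 4 1 2 5)(3 7)(8 12)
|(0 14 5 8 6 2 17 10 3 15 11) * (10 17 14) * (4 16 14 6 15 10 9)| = 18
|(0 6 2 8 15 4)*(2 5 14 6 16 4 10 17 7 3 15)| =30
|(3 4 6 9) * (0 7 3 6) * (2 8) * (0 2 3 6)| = 4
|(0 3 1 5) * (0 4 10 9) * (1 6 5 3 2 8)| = 10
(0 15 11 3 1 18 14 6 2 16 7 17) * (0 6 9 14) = [15, 18, 16, 1, 4, 5, 2, 17, 8, 14, 10, 3, 12, 13, 9, 11, 7, 6, 0] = (0 15 11 3 1 18)(2 16 7 17 6)(9 14)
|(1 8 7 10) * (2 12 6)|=12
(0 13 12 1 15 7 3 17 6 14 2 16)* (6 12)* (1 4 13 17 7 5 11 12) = (0 17 1 15 5 11 12 4 13 6 14 2 16)(3 7) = [17, 15, 16, 7, 13, 11, 14, 3, 8, 9, 10, 12, 4, 6, 2, 5, 0, 1]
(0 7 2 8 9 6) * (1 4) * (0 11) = (0 7 2 8 9 6 11)(1 4) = [7, 4, 8, 3, 1, 5, 11, 2, 9, 6, 10, 0]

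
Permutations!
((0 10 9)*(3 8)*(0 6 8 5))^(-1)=(0 5 3 8 6 9 10)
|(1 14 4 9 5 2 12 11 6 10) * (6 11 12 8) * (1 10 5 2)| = 8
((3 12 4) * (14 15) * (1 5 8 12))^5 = (1 3 4 12 8 5)(14 15)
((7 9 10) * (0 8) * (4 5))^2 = ((0 8)(4 5)(7 9 10))^2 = (7 10 9)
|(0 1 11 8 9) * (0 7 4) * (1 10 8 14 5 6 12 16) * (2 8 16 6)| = 12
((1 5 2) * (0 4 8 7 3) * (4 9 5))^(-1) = ((0 9 5 2 1 4 8 7 3))^(-1) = (0 3 7 8 4 1 2 5 9)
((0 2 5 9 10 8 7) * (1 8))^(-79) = (0 2 5 9 10 1 8 7)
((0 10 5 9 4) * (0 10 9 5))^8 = (10)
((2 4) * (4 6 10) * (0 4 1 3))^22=((0 4 2 6 10 1 3))^22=(0 4 2 6 10 1 3)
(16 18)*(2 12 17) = (2 12 17)(16 18) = [0, 1, 12, 3, 4, 5, 6, 7, 8, 9, 10, 11, 17, 13, 14, 15, 18, 2, 16]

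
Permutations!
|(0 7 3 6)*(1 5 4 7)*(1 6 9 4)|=4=|(0 6)(1 5)(3 9 4 7)|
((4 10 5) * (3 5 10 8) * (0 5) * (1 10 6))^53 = ((0 5 4 8 3)(1 10 6))^53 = (0 8 5 3 4)(1 6 10)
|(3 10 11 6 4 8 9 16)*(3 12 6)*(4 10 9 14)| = |(3 9 16 12 6 10 11)(4 8 14)| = 21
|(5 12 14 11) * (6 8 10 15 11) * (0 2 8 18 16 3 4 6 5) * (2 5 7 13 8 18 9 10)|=17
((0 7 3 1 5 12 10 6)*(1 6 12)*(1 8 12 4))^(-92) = ((0 7 3 6)(1 5 8 12 10 4))^(-92) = (1 10 8)(4 12 5)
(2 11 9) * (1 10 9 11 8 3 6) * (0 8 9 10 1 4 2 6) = (11)(0 8 3)(2 9 6 4) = [8, 1, 9, 0, 2, 5, 4, 7, 3, 6, 10, 11]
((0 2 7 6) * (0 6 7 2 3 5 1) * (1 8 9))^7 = ((0 3 5 8 9 1))^7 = (0 3 5 8 9 1)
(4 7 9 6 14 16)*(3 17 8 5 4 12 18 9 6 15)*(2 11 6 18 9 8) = (2 11 6 14 16 12 9 15 3 17)(4 7 18 8 5) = [0, 1, 11, 17, 7, 4, 14, 18, 5, 15, 10, 6, 9, 13, 16, 3, 12, 2, 8]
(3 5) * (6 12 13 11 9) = (3 5)(6 12 13 11 9) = [0, 1, 2, 5, 4, 3, 12, 7, 8, 6, 10, 9, 13, 11]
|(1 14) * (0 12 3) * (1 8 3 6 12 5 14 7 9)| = 30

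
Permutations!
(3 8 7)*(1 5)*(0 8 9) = (0 8 7 3 9)(1 5) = [8, 5, 2, 9, 4, 1, 6, 3, 7, 0]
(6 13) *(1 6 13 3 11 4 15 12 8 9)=(1 6 3 11 4 15 12 8 9)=[0, 6, 2, 11, 15, 5, 3, 7, 9, 1, 10, 4, 8, 13, 14, 12]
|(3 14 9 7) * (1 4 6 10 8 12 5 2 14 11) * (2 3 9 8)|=22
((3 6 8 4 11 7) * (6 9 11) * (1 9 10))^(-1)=(1 10 3 7 11 9)(4 8 6)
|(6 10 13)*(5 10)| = 4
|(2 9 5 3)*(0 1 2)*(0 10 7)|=8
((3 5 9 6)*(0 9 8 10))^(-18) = ((0 9 6 3 5 8 10))^(-18) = (0 3 10 6 8 9 5)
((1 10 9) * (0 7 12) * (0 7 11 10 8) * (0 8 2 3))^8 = (12)(0 11 10 9 1 2 3) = ((0 11 10 9 1 2 3)(7 12))^8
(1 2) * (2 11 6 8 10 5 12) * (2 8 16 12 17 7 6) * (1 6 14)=(1 11 2 6 16 12 8 10 5 17 7 14)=[0, 11, 6, 3, 4, 17, 16, 14, 10, 9, 5, 2, 8, 13, 1, 15, 12, 7]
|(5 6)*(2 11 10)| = 6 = |(2 11 10)(5 6)|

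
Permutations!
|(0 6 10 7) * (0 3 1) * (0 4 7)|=|(0 6 10)(1 4 7 3)|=12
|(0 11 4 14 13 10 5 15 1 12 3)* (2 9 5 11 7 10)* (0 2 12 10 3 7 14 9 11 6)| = 15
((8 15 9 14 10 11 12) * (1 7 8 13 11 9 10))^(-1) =(1 14 9 10 15 8 7)(11 13 12)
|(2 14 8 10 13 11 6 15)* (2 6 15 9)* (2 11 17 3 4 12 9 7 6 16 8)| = |(2 14)(3 4 12 9 11 15 16 8 10 13 17)(6 7)| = 22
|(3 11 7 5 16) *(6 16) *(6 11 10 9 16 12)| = |(3 10 9 16)(5 11 7)(6 12)| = 12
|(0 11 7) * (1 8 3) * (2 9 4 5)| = |(0 11 7)(1 8 3)(2 9 4 5)| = 12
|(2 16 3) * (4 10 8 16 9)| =|(2 9 4 10 8 16 3)| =7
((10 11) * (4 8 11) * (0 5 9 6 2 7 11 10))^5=(0 7 6 5 11 2 9)(4 10 8)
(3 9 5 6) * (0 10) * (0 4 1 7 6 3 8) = [10, 7, 2, 9, 1, 3, 8, 6, 0, 5, 4] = (0 10 4 1 7 6 8)(3 9 5)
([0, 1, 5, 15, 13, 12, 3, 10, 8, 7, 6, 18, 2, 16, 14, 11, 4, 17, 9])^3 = [0, 1, 2, 18, 4, 5, 11, 3, 8, 6, 15, 7, 12, 13, 14, 9, 16, 17, 10]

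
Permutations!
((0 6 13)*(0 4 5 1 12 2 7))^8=(0 7 2 12 1 5 4 13 6)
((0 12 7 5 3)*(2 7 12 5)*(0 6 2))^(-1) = (12)(0 7 2 6 3 5) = ((12)(0 5 3 6 2 7))^(-1)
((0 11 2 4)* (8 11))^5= (11)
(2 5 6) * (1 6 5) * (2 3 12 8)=(1 6 3 12 8 2)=[0, 6, 1, 12, 4, 5, 3, 7, 2, 9, 10, 11, 8]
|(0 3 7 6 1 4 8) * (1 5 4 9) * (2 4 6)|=|(0 3 7 2 4 8)(1 9)(5 6)|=6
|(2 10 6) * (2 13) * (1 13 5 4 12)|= |(1 13 2 10 6 5 4 12)|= 8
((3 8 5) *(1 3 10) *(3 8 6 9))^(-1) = ((1 8 5 10)(3 6 9))^(-1) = (1 10 5 8)(3 9 6)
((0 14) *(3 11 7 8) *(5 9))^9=((0 14)(3 11 7 8)(5 9))^9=(0 14)(3 11 7 8)(5 9)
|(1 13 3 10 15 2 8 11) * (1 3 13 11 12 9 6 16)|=11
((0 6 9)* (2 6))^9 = ((0 2 6 9))^9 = (0 2 6 9)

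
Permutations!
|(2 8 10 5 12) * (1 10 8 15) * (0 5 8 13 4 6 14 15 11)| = |(0 5 12 2 11)(1 10 8 13 4 6 14 15)| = 40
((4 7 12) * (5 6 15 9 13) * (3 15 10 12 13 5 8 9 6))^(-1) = (3 5 9 8 13 7 4 12 10 6 15) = ((3 15 6 10 12 4 7 13 8 9 5))^(-1)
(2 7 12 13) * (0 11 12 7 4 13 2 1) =(0 11 12 2 4 13 1) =[11, 0, 4, 3, 13, 5, 6, 7, 8, 9, 10, 12, 2, 1]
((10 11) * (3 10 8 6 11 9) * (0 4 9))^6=((0 4 9 3 10)(6 11 8))^6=(11)(0 4 9 3 10)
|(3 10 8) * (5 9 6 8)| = |(3 10 5 9 6 8)| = 6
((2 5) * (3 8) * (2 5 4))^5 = (2 4)(3 8)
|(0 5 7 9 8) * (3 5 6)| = 7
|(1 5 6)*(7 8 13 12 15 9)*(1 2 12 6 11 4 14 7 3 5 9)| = 14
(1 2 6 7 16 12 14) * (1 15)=(1 2 6 7 16 12 14 15)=[0, 2, 6, 3, 4, 5, 7, 16, 8, 9, 10, 11, 14, 13, 15, 1, 12]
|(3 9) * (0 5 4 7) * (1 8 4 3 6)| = 9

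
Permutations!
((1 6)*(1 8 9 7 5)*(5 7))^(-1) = ((1 6 8 9 5))^(-1) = (1 5 9 8 6)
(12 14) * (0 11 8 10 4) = (0 11 8 10 4)(12 14) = [11, 1, 2, 3, 0, 5, 6, 7, 10, 9, 4, 8, 14, 13, 12]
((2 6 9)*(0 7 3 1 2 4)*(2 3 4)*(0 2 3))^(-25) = ((0 7 4 2 6 9 3 1))^(-25) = (0 1 3 9 6 2 4 7)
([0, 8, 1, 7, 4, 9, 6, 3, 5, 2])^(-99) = [0, 8, 1, 7, 4, 9, 6, 3, 5, 2]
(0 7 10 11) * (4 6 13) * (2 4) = [7, 1, 4, 3, 6, 5, 13, 10, 8, 9, 11, 0, 12, 2] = (0 7 10 11)(2 4 6 13)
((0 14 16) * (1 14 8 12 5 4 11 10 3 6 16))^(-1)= ((0 8 12 5 4 11 10 3 6 16)(1 14))^(-1)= (0 16 6 3 10 11 4 5 12 8)(1 14)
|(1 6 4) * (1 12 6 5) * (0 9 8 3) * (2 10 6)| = 20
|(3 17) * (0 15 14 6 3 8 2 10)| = |(0 15 14 6 3 17 8 2 10)| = 9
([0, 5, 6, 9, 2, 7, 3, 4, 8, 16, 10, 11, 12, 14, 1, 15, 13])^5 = (1 6 14 2 13 4 16 7 9 5 3)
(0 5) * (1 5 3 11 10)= (0 3 11 10 1 5)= [3, 5, 2, 11, 4, 0, 6, 7, 8, 9, 1, 10]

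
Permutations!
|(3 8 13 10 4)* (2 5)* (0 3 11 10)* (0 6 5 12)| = |(0 3 8 13 6 5 2 12)(4 11 10)| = 24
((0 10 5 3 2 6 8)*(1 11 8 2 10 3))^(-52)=(0 1 3 11 10 8 5)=((0 3 10 5 1 11 8)(2 6))^(-52)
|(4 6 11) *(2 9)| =|(2 9)(4 6 11)| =6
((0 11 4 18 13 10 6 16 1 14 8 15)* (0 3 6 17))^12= ((0 11 4 18 13 10 17)(1 14 8 15 3 6 16))^12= (0 10 18 11 17 13 4)(1 6 15 14 16 3 8)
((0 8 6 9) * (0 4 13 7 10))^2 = ((0 8 6 9 4 13 7 10))^2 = (0 6 4 7)(8 9 13 10)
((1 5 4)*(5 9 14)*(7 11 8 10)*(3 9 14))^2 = ((1 14 5 4)(3 9)(7 11 8 10))^2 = (1 5)(4 14)(7 8)(10 11)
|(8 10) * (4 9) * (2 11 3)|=|(2 11 3)(4 9)(8 10)|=6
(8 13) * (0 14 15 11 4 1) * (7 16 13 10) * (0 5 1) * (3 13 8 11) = [14, 5, 2, 13, 0, 1, 6, 16, 10, 9, 7, 4, 12, 11, 15, 3, 8] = (0 14 15 3 13 11 4)(1 5)(7 16 8 10)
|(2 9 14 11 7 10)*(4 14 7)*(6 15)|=|(2 9 7 10)(4 14 11)(6 15)|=12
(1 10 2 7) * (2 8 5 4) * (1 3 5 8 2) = [0, 10, 7, 5, 1, 4, 6, 3, 8, 9, 2] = (1 10 2 7 3 5 4)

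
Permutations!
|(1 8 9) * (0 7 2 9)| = 6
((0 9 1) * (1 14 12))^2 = ((0 9 14 12 1))^2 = (0 14 1 9 12)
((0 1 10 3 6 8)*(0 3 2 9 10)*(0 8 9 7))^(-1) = (0 7 2 10 9 6 3 8 1)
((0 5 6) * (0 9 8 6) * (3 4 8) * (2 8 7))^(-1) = ((0 5)(2 8 6 9 3 4 7))^(-1) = (0 5)(2 7 4 3 9 6 8)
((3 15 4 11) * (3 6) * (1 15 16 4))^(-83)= (1 15)(3 4 6 16 11)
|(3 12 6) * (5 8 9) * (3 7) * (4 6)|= |(3 12 4 6 7)(5 8 9)|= 15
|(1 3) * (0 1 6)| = |(0 1 3 6)| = 4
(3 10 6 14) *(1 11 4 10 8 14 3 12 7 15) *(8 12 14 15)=(1 11 4 10 6 3 12 7 8 15)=[0, 11, 2, 12, 10, 5, 3, 8, 15, 9, 6, 4, 7, 13, 14, 1]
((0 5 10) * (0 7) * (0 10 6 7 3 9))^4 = (0 10 5 3 6 9 7)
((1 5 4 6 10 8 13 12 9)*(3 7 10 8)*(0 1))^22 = ((0 1 5 4 6 8 13 12 9)(3 7 10))^22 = (0 6 9 4 12 5 13 1 8)(3 7 10)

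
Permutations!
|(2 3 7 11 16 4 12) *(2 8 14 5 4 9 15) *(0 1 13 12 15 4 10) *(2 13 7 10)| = 16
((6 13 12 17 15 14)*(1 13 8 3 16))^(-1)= (1 16 3 8 6 14 15 17 12 13)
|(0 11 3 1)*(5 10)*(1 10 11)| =|(0 1)(3 10 5 11)| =4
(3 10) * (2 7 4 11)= [0, 1, 7, 10, 11, 5, 6, 4, 8, 9, 3, 2]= (2 7 4 11)(3 10)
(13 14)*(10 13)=[0, 1, 2, 3, 4, 5, 6, 7, 8, 9, 13, 11, 12, 14, 10]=(10 13 14)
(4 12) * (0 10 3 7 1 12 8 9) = (0 10 3 7 1 12 4 8 9) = [10, 12, 2, 7, 8, 5, 6, 1, 9, 0, 3, 11, 4]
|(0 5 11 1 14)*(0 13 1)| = 3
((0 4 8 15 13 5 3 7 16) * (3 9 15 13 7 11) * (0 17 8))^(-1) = (0 4)(3 11)(5 13 8 17 16 7 15 9)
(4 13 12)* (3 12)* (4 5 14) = (3 12 5 14 4 13) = [0, 1, 2, 12, 13, 14, 6, 7, 8, 9, 10, 11, 5, 3, 4]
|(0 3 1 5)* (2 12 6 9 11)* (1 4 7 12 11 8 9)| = 8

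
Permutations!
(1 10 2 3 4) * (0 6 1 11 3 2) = [6, 10, 2, 4, 11, 5, 1, 7, 8, 9, 0, 3] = (0 6 1 10)(3 4 11)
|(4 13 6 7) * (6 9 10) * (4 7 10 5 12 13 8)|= |(4 8)(5 12 13 9)(6 10)|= 4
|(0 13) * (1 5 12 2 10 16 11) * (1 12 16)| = 14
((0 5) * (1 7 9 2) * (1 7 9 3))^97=((0 5)(1 9 2 7 3))^97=(0 5)(1 2 3 9 7)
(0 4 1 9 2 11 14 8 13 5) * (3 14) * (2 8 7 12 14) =(0 4 1 9 8 13 5)(2 11 3)(7 12 14) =[4, 9, 11, 2, 1, 0, 6, 12, 13, 8, 10, 3, 14, 5, 7]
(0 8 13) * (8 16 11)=(0 16 11 8 13)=[16, 1, 2, 3, 4, 5, 6, 7, 13, 9, 10, 8, 12, 0, 14, 15, 11]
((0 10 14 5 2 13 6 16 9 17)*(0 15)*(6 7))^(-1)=(0 15 17 9 16 6 7 13 2 5 14 10)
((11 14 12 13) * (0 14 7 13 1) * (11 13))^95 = ((0 14 12 1)(7 11))^95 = (0 1 12 14)(7 11)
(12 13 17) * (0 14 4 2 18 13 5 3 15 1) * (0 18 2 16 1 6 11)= [14, 18, 2, 15, 16, 3, 11, 7, 8, 9, 10, 0, 5, 17, 4, 6, 1, 12, 13]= (0 14 4 16 1 18 13 17 12 5 3 15 6 11)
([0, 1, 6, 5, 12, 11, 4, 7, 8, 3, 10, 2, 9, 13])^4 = (13)(2 9)(3 6)(4 5)(11 12)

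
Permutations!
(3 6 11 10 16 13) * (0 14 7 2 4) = (0 14 7 2 4)(3 6 11 10 16 13) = [14, 1, 4, 6, 0, 5, 11, 2, 8, 9, 16, 10, 12, 3, 7, 15, 13]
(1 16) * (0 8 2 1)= (0 8 2 1 16)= [8, 16, 1, 3, 4, 5, 6, 7, 2, 9, 10, 11, 12, 13, 14, 15, 0]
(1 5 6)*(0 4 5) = [4, 0, 2, 3, 5, 6, 1] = (0 4 5 6 1)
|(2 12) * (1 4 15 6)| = 4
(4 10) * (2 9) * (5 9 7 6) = (2 7 6 5 9)(4 10) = [0, 1, 7, 3, 10, 9, 5, 6, 8, 2, 4]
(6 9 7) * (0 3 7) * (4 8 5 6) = (0 3 7 4 8 5 6 9) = [3, 1, 2, 7, 8, 6, 9, 4, 5, 0]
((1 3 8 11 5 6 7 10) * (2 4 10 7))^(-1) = ((1 3 8 11 5 6 2 4 10))^(-1) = (1 10 4 2 6 5 11 8 3)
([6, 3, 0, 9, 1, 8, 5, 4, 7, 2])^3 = [8, 2, 5, 0, 9, 4, 7, 3, 1, 6]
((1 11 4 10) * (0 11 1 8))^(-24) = ((0 11 4 10 8))^(-24) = (0 11 4 10 8)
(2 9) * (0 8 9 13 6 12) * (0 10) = (0 8 9 2 13 6 12 10) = [8, 1, 13, 3, 4, 5, 12, 7, 9, 2, 0, 11, 10, 6]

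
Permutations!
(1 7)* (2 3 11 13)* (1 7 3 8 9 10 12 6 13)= (1 3 11)(2 8 9 10 12 6 13)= [0, 3, 8, 11, 4, 5, 13, 7, 9, 10, 12, 1, 6, 2]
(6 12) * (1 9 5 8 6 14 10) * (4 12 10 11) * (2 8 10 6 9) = (1 2 8 9 5 10)(4 12 14 11) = [0, 2, 8, 3, 12, 10, 6, 7, 9, 5, 1, 4, 14, 13, 11]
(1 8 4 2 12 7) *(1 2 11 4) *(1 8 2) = (1 2 12 7)(4 11) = [0, 2, 12, 3, 11, 5, 6, 1, 8, 9, 10, 4, 7]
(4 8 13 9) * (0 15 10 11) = (0 15 10 11)(4 8 13 9) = [15, 1, 2, 3, 8, 5, 6, 7, 13, 4, 11, 0, 12, 9, 14, 10]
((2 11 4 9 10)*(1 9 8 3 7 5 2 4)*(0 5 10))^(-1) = (0 9 1 11 2 5)(3 8 4 10 7) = ((0 5 2 11 1 9)(3 7 10 4 8))^(-1)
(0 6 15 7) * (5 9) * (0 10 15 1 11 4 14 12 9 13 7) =(0 6 1 11 4 14 12 9 5 13 7 10 15) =[6, 11, 2, 3, 14, 13, 1, 10, 8, 5, 15, 4, 9, 7, 12, 0]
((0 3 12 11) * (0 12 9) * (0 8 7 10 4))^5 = ((0 3 9 8 7 10 4)(11 12))^5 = (0 10 8 3 4 7 9)(11 12)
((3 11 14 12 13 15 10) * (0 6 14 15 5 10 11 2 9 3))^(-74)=((0 6 14 12 13 5 10)(2 9 3)(11 15))^(-74)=(15)(0 12 10 14 5 6 13)(2 9 3)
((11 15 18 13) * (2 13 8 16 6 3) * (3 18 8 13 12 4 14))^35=(18)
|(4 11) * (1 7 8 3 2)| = 10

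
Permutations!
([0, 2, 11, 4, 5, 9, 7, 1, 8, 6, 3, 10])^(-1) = (1 7 6 9 5 4 3 10 11 2)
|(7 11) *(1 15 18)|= |(1 15 18)(7 11)|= 6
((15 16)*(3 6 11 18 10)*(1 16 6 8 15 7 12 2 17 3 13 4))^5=(1 17 11)(2 6 4)(3 18 16)(7 8 10)(12 15 13)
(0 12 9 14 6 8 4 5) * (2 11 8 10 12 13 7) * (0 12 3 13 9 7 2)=[9, 1, 11, 13, 5, 12, 10, 0, 4, 14, 3, 8, 7, 2, 6]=(0 9 14 6 10 3 13 2 11 8 4 5 12 7)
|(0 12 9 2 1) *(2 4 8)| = 7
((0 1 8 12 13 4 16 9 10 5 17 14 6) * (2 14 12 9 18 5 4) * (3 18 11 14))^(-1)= (0 6 14 11 16 4 10 9 8 1)(2 13 12 17 5 18 3)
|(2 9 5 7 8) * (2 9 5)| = |(2 5 7 8 9)| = 5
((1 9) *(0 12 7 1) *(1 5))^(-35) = (0 12 7 5 1 9)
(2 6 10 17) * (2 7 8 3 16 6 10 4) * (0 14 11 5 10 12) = (0 14 11 5 10 17 7 8 3 16 6 4 2 12) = [14, 1, 12, 16, 2, 10, 4, 8, 3, 9, 17, 5, 0, 13, 11, 15, 6, 7]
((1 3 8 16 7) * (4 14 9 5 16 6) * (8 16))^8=(16)(4 9 8)(5 6 14)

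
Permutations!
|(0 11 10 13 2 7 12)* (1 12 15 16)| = 10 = |(0 11 10 13 2 7 15 16 1 12)|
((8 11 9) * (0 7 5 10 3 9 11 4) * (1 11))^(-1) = ((0 7 5 10 3 9 8 4)(1 11))^(-1) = (0 4 8 9 3 10 5 7)(1 11)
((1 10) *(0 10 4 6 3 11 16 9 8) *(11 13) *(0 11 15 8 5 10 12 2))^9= (1 9 8 3)(4 5 11 13)(6 10 16 15)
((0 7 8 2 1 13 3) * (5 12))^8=(0 7 8 2 1 13 3)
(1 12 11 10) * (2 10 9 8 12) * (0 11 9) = (0 11)(1 2 10)(8 12 9) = [11, 2, 10, 3, 4, 5, 6, 7, 12, 8, 1, 0, 9]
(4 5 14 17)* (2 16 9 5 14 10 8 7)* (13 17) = (2 16 9 5 10 8 7)(4 14 13 17) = [0, 1, 16, 3, 14, 10, 6, 2, 7, 5, 8, 11, 12, 17, 13, 15, 9, 4]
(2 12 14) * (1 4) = (1 4)(2 12 14) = [0, 4, 12, 3, 1, 5, 6, 7, 8, 9, 10, 11, 14, 13, 2]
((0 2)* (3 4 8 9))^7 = ((0 2)(3 4 8 9))^7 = (0 2)(3 9 8 4)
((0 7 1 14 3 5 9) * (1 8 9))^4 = ((0 7 8 9)(1 14 3 5))^4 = (14)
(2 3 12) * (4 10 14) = [0, 1, 3, 12, 10, 5, 6, 7, 8, 9, 14, 11, 2, 13, 4] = (2 3 12)(4 10 14)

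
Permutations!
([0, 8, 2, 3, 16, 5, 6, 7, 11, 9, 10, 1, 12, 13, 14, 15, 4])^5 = (1 11 8)(4 16)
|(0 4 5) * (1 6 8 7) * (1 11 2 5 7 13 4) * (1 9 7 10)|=6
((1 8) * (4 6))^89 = ((1 8)(4 6))^89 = (1 8)(4 6)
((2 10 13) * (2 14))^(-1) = (2 14 13 10)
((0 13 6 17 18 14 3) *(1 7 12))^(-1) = ((0 13 6 17 18 14 3)(1 7 12))^(-1) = (0 3 14 18 17 6 13)(1 12 7)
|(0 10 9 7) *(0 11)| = 5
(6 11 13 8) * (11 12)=(6 12 11 13 8)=[0, 1, 2, 3, 4, 5, 12, 7, 6, 9, 10, 13, 11, 8]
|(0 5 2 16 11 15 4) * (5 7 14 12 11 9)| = 28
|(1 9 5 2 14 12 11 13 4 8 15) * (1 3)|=12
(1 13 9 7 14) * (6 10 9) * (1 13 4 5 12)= (1 4 5 12)(6 10 9 7 14 13)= [0, 4, 2, 3, 5, 12, 10, 14, 8, 7, 9, 11, 1, 6, 13]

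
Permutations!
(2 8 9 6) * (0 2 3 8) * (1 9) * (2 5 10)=(0 5 10 2)(1 9 6 3 8)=[5, 9, 0, 8, 4, 10, 3, 7, 1, 6, 2]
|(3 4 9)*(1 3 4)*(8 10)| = |(1 3)(4 9)(8 10)| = 2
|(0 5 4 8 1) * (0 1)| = 4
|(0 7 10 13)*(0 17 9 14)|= 7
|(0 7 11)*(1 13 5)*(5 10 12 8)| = |(0 7 11)(1 13 10 12 8 5)| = 6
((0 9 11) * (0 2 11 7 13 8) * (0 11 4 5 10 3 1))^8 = (0 5 8)(1 4 13)(2 7 3)(9 10 11)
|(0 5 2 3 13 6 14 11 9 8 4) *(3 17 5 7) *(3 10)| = 33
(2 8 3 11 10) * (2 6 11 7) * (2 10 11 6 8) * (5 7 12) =(3 12 5 7 10 8) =[0, 1, 2, 12, 4, 7, 6, 10, 3, 9, 8, 11, 5]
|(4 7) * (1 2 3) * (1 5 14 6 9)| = 14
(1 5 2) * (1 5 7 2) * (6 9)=[0, 7, 5, 3, 4, 1, 9, 2, 8, 6]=(1 7 2 5)(6 9)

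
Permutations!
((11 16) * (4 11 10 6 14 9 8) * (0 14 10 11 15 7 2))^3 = (0 8 7 14 4 2 9 15)(6 10)(11 16) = ((0 14 9 8 4 15 7 2)(6 10)(11 16))^3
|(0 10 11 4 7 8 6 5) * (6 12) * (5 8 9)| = 21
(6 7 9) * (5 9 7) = [0, 1, 2, 3, 4, 9, 5, 7, 8, 6] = (5 9 6)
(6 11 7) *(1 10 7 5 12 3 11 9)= (1 10 7 6 9)(3 11 5 12)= [0, 10, 2, 11, 4, 12, 9, 6, 8, 1, 7, 5, 3]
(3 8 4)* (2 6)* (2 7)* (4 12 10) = (2 6 7)(3 8 12 10 4) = [0, 1, 6, 8, 3, 5, 7, 2, 12, 9, 4, 11, 10]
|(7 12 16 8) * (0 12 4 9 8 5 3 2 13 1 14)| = |(0 12 16 5 3 2 13 1 14)(4 9 8 7)| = 36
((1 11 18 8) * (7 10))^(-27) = (1 11 18 8)(7 10)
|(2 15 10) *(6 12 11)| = 3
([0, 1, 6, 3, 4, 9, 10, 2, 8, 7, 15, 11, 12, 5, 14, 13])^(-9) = [0, 1, 7, 3, 4, 13, 2, 9, 8, 5, 6, 11, 12, 15, 14, 10]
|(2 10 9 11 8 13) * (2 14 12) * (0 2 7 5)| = |(0 2 10 9 11 8 13 14 12 7 5)| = 11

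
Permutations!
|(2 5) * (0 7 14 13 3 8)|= |(0 7 14 13 3 8)(2 5)|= 6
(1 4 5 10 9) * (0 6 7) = [6, 4, 2, 3, 5, 10, 7, 0, 8, 1, 9] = (0 6 7)(1 4 5 10 9)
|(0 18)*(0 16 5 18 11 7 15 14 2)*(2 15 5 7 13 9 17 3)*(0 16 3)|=|(0 11 13 9 17)(2 16 7 5 18 3)(14 15)|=30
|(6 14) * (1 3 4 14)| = |(1 3 4 14 6)| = 5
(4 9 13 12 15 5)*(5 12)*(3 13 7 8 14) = (3 13 5 4 9 7 8 14)(12 15) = [0, 1, 2, 13, 9, 4, 6, 8, 14, 7, 10, 11, 15, 5, 3, 12]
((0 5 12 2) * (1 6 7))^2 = (0 12)(1 7 6)(2 5)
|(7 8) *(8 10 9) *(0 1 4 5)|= 4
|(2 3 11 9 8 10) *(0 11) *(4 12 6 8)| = 10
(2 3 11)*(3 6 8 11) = (2 6 8 11) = [0, 1, 6, 3, 4, 5, 8, 7, 11, 9, 10, 2]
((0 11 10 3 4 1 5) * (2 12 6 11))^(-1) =((0 2 12 6 11 10 3 4 1 5))^(-1) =(0 5 1 4 3 10 11 6 12 2)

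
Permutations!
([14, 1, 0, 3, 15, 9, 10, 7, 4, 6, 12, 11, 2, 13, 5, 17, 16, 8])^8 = (17)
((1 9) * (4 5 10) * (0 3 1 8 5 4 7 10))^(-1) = ((0 3 1 9 8 5)(7 10))^(-1) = (0 5 8 9 1 3)(7 10)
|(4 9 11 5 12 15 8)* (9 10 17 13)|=|(4 10 17 13 9 11 5 12 15 8)|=10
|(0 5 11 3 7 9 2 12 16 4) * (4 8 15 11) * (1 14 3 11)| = |(0 5 4)(1 14 3 7 9 2 12 16 8 15)| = 30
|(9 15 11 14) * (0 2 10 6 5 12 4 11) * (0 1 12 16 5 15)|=|(0 2 10 6 15 1 12 4 11 14 9)(5 16)|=22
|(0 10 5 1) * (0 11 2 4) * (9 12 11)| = |(0 10 5 1 9 12 11 2 4)| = 9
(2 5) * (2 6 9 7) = (2 5 6 9 7) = [0, 1, 5, 3, 4, 6, 9, 2, 8, 7]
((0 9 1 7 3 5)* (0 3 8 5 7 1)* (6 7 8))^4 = (9)(3 8 5)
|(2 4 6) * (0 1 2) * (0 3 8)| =|(0 1 2 4 6 3 8)| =7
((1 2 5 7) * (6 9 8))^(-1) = ((1 2 5 7)(6 9 8))^(-1) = (1 7 5 2)(6 8 9)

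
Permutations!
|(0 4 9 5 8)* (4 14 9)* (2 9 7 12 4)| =9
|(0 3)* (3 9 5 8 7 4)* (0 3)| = |(0 9 5 8 7 4)| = 6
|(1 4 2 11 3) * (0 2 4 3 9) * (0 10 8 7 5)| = |(0 2 11 9 10 8 7 5)(1 3)| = 8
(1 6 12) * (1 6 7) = [0, 7, 2, 3, 4, 5, 12, 1, 8, 9, 10, 11, 6] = (1 7)(6 12)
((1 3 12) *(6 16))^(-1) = (1 12 3)(6 16)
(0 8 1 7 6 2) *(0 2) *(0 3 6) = (0 8 1 7)(3 6) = [8, 7, 2, 6, 4, 5, 3, 0, 1]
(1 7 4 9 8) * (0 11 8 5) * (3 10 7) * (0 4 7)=(0 11 8 1 3 10)(4 9 5)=[11, 3, 2, 10, 9, 4, 6, 7, 1, 5, 0, 8]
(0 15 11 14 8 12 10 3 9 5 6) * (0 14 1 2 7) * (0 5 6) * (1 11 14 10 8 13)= (0 15 14 13 1 2 7 5)(3 9 6 10)(8 12)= [15, 2, 7, 9, 4, 0, 10, 5, 12, 6, 3, 11, 8, 1, 13, 14]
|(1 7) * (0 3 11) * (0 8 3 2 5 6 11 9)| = 8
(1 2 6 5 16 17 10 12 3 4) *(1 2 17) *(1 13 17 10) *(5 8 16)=[0, 10, 6, 4, 2, 5, 8, 7, 16, 9, 12, 11, 3, 17, 14, 15, 13, 1]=(1 10 12 3 4 2 6 8 16 13 17)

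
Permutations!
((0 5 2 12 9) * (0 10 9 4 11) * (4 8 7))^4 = ((0 5 2 12 8 7 4 11)(9 10))^4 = (0 8)(2 4)(5 7)(11 12)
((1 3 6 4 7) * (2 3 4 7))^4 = ((1 4 2 3 6 7))^4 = (1 6 2)(3 4 7)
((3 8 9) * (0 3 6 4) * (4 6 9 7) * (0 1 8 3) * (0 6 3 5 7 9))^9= ((0 6 3 5 7 4 1 8 9))^9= (9)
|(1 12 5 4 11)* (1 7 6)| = 7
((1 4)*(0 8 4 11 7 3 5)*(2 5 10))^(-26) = ((0 8 4 1 11 7 3 10 2 5))^(-26) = (0 11 2 4 3)(1 10 8 7 5)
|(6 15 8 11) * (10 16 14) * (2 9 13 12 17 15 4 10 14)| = 12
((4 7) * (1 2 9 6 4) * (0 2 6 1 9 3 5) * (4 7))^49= (0 2 3 5)(1 6 7 9)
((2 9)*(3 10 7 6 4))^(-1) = (2 9)(3 4 6 7 10)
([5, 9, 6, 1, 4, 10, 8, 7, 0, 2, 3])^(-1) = [8, 3, 9, 10, 4, 0, 2, 7, 6, 1, 5]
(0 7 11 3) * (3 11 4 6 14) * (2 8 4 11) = (0 7 11 2 8 4 6 14 3) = [7, 1, 8, 0, 6, 5, 14, 11, 4, 9, 10, 2, 12, 13, 3]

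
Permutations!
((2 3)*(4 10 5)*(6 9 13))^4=(4 10 5)(6 9 13)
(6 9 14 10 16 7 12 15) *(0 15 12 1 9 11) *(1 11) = (0 15 6 1 9 14 10 16 7 11) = [15, 9, 2, 3, 4, 5, 1, 11, 8, 14, 16, 0, 12, 13, 10, 6, 7]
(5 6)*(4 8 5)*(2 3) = (2 3)(4 8 5 6) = [0, 1, 3, 2, 8, 6, 4, 7, 5]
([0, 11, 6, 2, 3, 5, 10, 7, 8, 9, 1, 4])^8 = (1 11 4 3 2 6 10)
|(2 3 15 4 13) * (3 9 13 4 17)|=3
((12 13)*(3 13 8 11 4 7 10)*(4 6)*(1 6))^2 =((1 6 4 7 10 3 13 12 8 11))^2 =(1 4 10 13 8)(3 12 11 6 7)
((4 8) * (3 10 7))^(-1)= ((3 10 7)(4 8))^(-1)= (3 7 10)(4 8)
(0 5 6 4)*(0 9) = [5, 1, 2, 3, 9, 6, 4, 7, 8, 0] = (0 5 6 4 9)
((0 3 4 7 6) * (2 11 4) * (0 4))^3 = ((0 3 2 11)(4 7 6))^3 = (0 11 2 3)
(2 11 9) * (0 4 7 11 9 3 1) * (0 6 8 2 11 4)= (1 6 8 2 9 11 3)(4 7)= [0, 6, 9, 1, 7, 5, 8, 4, 2, 11, 10, 3]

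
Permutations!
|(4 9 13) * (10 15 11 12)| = 12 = |(4 9 13)(10 15 11 12)|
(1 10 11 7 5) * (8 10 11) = (1 11 7 5)(8 10) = [0, 11, 2, 3, 4, 1, 6, 5, 10, 9, 8, 7]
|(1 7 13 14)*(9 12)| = 4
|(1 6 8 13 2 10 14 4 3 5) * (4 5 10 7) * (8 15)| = 12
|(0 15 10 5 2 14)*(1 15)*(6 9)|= 14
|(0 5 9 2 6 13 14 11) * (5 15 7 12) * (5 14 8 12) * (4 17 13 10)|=|(0 15 7 5 9 2 6 10 4 17 13 8 12 14 11)|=15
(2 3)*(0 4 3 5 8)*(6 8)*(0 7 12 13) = (0 4 3 2 5 6 8 7 12 13) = [4, 1, 5, 2, 3, 6, 8, 12, 7, 9, 10, 11, 13, 0]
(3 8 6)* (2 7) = (2 7)(3 8 6) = [0, 1, 7, 8, 4, 5, 3, 2, 6]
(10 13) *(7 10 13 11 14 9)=(7 10 11 14 9)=[0, 1, 2, 3, 4, 5, 6, 10, 8, 7, 11, 14, 12, 13, 9]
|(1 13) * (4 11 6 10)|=4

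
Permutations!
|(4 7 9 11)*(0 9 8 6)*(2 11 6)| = 15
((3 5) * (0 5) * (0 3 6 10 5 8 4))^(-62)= (0 8 4)(5 6 10)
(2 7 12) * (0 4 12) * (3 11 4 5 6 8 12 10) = (0 5 6 8 12 2 7)(3 11 4 10) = [5, 1, 7, 11, 10, 6, 8, 0, 12, 9, 3, 4, 2]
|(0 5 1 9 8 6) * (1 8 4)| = 12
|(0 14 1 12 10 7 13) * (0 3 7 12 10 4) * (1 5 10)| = 6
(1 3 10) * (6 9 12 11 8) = (1 3 10)(6 9 12 11 8) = [0, 3, 2, 10, 4, 5, 9, 7, 6, 12, 1, 8, 11]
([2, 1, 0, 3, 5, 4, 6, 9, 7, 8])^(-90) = [0, 1, 2, 3, 4, 5, 6, 7, 8, 9]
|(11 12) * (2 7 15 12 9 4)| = 7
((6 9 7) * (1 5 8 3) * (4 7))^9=(1 5 8 3)(4 7 6 9)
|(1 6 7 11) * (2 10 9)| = 12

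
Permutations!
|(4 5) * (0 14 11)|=|(0 14 11)(4 5)|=6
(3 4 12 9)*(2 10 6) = (2 10 6)(3 4 12 9) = [0, 1, 10, 4, 12, 5, 2, 7, 8, 3, 6, 11, 9]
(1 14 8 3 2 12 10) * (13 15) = (1 14 8 3 2 12 10)(13 15) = [0, 14, 12, 2, 4, 5, 6, 7, 3, 9, 1, 11, 10, 15, 8, 13]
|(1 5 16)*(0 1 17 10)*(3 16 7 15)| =9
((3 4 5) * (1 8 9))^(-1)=(1 9 8)(3 5 4)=((1 8 9)(3 4 5))^(-1)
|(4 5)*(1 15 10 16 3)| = 10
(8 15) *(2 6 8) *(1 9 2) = (1 9 2 6 8 15) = [0, 9, 6, 3, 4, 5, 8, 7, 15, 2, 10, 11, 12, 13, 14, 1]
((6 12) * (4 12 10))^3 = ((4 12 6 10))^3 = (4 10 6 12)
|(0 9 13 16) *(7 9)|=|(0 7 9 13 16)|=5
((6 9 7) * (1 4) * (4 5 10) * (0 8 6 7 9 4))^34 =(0 10 5 1 4 6 8) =((0 8 6 4 1 5 10))^34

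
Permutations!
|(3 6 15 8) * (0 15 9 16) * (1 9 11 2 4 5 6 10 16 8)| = 40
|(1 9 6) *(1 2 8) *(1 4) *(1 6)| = 4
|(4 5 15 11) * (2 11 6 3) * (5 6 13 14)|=20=|(2 11 4 6 3)(5 15 13 14)|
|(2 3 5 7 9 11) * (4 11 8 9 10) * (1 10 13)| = 18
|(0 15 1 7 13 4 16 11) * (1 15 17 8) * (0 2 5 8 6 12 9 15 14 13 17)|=15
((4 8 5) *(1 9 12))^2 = ((1 9 12)(4 8 5))^2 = (1 12 9)(4 5 8)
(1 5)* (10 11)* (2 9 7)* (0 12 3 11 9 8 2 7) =[12, 5, 8, 11, 4, 1, 6, 7, 2, 0, 9, 10, 3] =(0 12 3 11 10 9)(1 5)(2 8)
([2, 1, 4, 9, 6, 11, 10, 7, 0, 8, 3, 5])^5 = [3, 1, 9, 4, 8, 11, 0, 7, 10, 6, 2, 5]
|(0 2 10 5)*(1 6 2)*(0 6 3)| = 12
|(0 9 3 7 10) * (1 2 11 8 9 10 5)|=8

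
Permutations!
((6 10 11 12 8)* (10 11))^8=(12)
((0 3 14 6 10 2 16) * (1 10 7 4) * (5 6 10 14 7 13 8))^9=((0 3 7 4 1 14 10 2 16)(5 6 13 8))^9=(16)(5 6 13 8)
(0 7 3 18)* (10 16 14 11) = (0 7 3 18)(10 16 14 11) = [7, 1, 2, 18, 4, 5, 6, 3, 8, 9, 16, 10, 12, 13, 11, 15, 14, 17, 0]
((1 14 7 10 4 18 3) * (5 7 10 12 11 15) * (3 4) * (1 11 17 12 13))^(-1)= (1 13 7 5 15 11 3 10 14)(4 18)(12 17)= ((1 14 10 3 11 15 5 7 13)(4 18)(12 17))^(-1)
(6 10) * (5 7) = [0, 1, 2, 3, 4, 7, 10, 5, 8, 9, 6] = (5 7)(6 10)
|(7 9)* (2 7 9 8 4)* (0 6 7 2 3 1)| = 7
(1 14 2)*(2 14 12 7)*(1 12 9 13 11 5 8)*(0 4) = (14)(0 4)(1 9 13 11 5 8)(2 12 7) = [4, 9, 12, 3, 0, 8, 6, 2, 1, 13, 10, 5, 7, 11, 14]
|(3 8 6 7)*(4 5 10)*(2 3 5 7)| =4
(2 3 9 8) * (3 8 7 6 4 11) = [0, 1, 8, 9, 11, 5, 4, 6, 2, 7, 10, 3] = (2 8)(3 9 7 6 4 11)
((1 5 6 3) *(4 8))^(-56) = ((1 5 6 3)(4 8))^(-56) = (8)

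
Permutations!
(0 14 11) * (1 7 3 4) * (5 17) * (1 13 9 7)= (0 14 11)(3 4 13 9 7)(5 17)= [14, 1, 2, 4, 13, 17, 6, 3, 8, 7, 10, 0, 12, 9, 11, 15, 16, 5]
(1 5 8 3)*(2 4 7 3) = (1 5 8 2 4 7 3) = [0, 5, 4, 1, 7, 8, 6, 3, 2]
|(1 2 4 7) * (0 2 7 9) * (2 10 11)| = 6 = |(0 10 11 2 4 9)(1 7)|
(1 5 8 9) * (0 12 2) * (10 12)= (0 10 12 2)(1 5 8 9)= [10, 5, 0, 3, 4, 8, 6, 7, 9, 1, 12, 11, 2]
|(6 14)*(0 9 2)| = |(0 9 2)(6 14)| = 6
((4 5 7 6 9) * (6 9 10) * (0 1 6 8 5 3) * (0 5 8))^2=((0 1 6 10)(3 5 7 9 4))^2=(0 6)(1 10)(3 7 4 5 9)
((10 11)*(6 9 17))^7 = (6 9 17)(10 11)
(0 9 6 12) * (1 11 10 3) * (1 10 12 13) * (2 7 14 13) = (0 9 6 2 7 14 13 1 11 12)(3 10) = [9, 11, 7, 10, 4, 5, 2, 14, 8, 6, 3, 12, 0, 1, 13]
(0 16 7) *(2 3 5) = (0 16 7)(2 3 5) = [16, 1, 3, 5, 4, 2, 6, 0, 8, 9, 10, 11, 12, 13, 14, 15, 7]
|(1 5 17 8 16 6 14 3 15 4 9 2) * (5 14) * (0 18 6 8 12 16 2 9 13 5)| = 12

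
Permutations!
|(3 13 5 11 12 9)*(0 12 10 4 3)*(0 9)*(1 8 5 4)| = |(0 12)(1 8 5 11 10)(3 13 4)| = 30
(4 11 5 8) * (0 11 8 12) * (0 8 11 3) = (0 3)(4 11 5 12 8) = [3, 1, 2, 0, 11, 12, 6, 7, 4, 9, 10, 5, 8]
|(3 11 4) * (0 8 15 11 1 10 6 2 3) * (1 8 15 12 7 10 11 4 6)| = 9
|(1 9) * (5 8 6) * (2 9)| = 3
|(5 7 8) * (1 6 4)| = |(1 6 4)(5 7 8)| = 3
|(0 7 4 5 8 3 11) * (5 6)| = 8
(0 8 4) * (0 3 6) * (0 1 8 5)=(0 5)(1 8 4 3 6)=[5, 8, 2, 6, 3, 0, 1, 7, 4]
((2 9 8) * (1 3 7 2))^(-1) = (1 8 9 2 7 3)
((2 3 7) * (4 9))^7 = ((2 3 7)(4 9))^7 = (2 3 7)(4 9)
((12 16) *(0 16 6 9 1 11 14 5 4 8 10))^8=(0 5 9)(1 16 4)(6 10 14)(8 11 12)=((0 16 12 6 9 1 11 14 5 4 8 10))^8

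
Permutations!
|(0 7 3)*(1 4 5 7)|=6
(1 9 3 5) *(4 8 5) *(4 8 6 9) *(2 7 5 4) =(1 2 7 5)(3 8 4 6 9) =[0, 2, 7, 8, 6, 1, 9, 5, 4, 3]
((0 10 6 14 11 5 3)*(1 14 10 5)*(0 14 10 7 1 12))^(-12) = (14)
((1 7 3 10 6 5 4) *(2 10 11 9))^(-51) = ((1 7 3 11 9 2 10 6 5 4))^(-51) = (1 4 5 6 10 2 9 11 3 7)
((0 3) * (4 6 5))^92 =(4 5 6)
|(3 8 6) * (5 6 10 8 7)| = |(3 7 5 6)(8 10)| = 4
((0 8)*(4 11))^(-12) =(11)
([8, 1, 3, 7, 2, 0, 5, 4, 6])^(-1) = (0 5 6 8)(2 4 7 3)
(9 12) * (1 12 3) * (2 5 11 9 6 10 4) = [0, 12, 5, 1, 2, 11, 10, 7, 8, 3, 4, 9, 6] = (1 12 6 10 4 2 5 11 9 3)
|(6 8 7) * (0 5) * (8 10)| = |(0 5)(6 10 8 7)| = 4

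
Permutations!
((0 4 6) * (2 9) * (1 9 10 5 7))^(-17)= (0 4 6)(1 9 2 10 5 7)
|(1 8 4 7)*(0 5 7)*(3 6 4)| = |(0 5 7 1 8 3 6 4)| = 8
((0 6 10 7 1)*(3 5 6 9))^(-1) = ((0 9 3 5 6 10 7 1))^(-1) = (0 1 7 10 6 5 3 9)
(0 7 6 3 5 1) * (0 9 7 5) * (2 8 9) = [5, 2, 8, 0, 4, 1, 3, 6, 9, 7] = (0 5 1 2 8 9 7 6 3)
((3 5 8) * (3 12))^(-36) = (12)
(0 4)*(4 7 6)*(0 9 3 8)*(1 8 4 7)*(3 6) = (0 1 8)(3 4 9 6 7) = [1, 8, 2, 4, 9, 5, 7, 3, 0, 6]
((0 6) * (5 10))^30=(10)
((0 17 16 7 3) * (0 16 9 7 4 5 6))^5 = (0 16 17 4 9 5 7 6 3)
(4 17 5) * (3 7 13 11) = (3 7 13 11)(4 17 5) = [0, 1, 2, 7, 17, 4, 6, 13, 8, 9, 10, 3, 12, 11, 14, 15, 16, 5]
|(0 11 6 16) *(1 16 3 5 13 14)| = |(0 11 6 3 5 13 14 1 16)| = 9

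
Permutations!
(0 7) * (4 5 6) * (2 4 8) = [7, 1, 4, 3, 5, 6, 8, 0, 2] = (0 7)(2 4 5 6 8)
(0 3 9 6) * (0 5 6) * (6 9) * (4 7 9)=(0 3 6 5 4 7 9)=[3, 1, 2, 6, 7, 4, 5, 9, 8, 0]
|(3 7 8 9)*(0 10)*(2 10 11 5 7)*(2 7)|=20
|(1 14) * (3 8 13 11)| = 4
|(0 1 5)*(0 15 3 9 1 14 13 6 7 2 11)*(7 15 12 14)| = 36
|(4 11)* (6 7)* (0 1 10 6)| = 10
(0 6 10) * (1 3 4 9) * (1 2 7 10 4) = (0 6 4 9 2 7 10)(1 3) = [6, 3, 7, 1, 9, 5, 4, 10, 8, 2, 0]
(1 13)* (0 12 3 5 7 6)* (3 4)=[12, 13, 2, 5, 3, 7, 0, 6, 8, 9, 10, 11, 4, 1]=(0 12 4 3 5 7 6)(1 13)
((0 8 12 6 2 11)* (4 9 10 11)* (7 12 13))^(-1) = (0 11 10 9 4 2 6 12 7 13 8)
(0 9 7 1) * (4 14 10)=(0 9 7 1)(4 14 10)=[9, 0, 2, 3, 14, 5, 6, 1, 8, 7, 4, 11, 12, 13, 10]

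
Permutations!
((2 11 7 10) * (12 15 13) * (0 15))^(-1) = (0 12 13 15)(2 10 7 11)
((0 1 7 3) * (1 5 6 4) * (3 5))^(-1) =((0 3)(1 7 5 6 4))^(-1) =(0 3)(1 4 6 5 7)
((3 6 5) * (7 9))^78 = ((3 6 5)(7 9))^78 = (9)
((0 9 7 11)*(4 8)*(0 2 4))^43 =((0 9 7 11 2 4 8))^43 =(0 9 7 11 2 4 8)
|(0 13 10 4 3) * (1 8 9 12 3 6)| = |(0 13 10 4 6 1 8 9 12 3)| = 10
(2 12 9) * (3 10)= (2 12 9)(3 10)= [0, 1, 12, 10, 4, 5, 6, 7, 8, 2, 3, 11, 9]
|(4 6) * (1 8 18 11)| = |(1 8 18 11)(4 6)| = 4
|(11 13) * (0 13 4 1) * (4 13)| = |(0 4 1)(11 13)| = 6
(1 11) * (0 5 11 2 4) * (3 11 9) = (0 5 9 3 11 1 2 4) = [5, 2, 4, 11, 0, 9, 6, 7, 8, 3, 10, 1]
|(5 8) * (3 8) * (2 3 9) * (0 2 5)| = |(0 2 3 8)(5 9)| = 4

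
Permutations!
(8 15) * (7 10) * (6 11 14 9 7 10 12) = (6 11 14 9 7 12)(8 15) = [0, 1, 2, 3, 4, 5, 11, 12, 15, 7, 10, 14, 6, 13, 9, 8]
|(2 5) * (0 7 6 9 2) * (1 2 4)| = 8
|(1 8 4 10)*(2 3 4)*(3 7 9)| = |(1 8 2 7 9 3 4 10)| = 8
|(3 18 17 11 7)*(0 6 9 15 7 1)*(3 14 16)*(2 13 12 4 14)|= |(0 6 9 15 7 2 13 12 4 14 16 3 18 17 11 1)|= 16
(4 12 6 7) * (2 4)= (2 4 12 6 7)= [0, 1, 4, 3, 12, 5, 7, 2, 8, 9, 10, 11, 6]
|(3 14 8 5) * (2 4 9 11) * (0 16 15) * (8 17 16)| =8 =|(0 8 5 3 14 17 16 15)(2 4 9 11)|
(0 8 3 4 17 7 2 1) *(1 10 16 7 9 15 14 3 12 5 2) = (0 8 12 5 2 10 16 7 1)(3 4 17 9 15 14) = [8, 0, 10, 4, 17, 2, 6, 1, 12, 15, 16, 11, 5, 13, 3, 14, 7, 9]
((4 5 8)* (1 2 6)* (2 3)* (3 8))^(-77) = ((1 8 4 5 3 2 6))^(-77) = (8)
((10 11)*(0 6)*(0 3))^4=(11)(0 6 3)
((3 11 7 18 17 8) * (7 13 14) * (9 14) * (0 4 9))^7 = ((0 4 9 14 7 18 17 8 3 11 13))^7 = (0 8 14 13 17 9 11 18 4 3 7)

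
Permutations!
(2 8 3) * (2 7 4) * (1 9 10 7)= (1 9 10 7 4 2 8 3)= [0, 9, 8, 1, 2, 5, 6, 4, 3, 10, 7]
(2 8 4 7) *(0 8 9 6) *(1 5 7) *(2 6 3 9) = (0 8 4 1 5 7 6)(3 9) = [8, 5, 2, 9, 1, 7, 0, 6, 4, 3]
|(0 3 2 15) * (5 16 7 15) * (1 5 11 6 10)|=11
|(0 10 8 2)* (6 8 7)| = 6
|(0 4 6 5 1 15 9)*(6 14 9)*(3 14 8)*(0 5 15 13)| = 18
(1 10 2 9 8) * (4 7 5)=(1 10 2 9 8)(4 7 5)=[0, 10, 9, 3, 7, 4, 6, 5, 1, 8, 2]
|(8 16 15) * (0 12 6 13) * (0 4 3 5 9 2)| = 9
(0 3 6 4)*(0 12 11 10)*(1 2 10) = (0 3 6 4 12 11 1 2 10) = [3, 2, 10, 6, 12, 5, 4, 7, 8, 9, 0, 1, 11]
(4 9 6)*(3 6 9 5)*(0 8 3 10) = (0 8 3 6 4 5 10) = [8, 1, 2, 6, 5, 10, 4, 7, 3, 9, 0]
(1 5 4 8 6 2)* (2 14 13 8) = (1 5 4 2)(6 14 13 8) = [0, 5, 1, 3, 2, 4, 14, 7, 6, 9, 10, 11, 12, 8, 13]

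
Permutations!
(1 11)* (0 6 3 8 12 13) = (0 6 3 8 12 13)(1 11) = [6, 11, 2, 8, 4, 5, 3, 7, 12, 9, 10, 1, 13, 0]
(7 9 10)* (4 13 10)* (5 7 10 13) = [0, 1, 2, 3, 5, 7, 6, 9, 8, 4, 10, 11, 12, 13] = (13)(4 5 7 9)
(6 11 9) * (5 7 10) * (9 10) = (5 7 9 6 11 10) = [0, 1, 2, 3, 4, 7, 11, 9, 8, 6, 5, 10]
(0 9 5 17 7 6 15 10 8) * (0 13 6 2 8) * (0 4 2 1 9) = (1 9 5 17 7)(2 8 13 6 15 10 4) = [0, 9, 8, 3, 2, 17, 15, 1, 13, 5, 4, 11, 12, 6, 14, 10, 16, 7]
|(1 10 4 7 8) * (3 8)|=6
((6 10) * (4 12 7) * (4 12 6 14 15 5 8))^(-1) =(4 8 5 15 14 10 6)(7 12)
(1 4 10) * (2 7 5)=(1 4 10)(2 7 5)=[0, 4, 7, 3, 10, 2, 6, 5, 8, 9, 1]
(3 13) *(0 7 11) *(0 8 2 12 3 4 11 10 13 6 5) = [7, 1, 12, 6, 11, 0, 5, 10, 2, 9, 13, 8, 3, 4] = (0 7 10 13 4 11 8 2 12 3 6 5)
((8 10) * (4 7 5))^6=(10)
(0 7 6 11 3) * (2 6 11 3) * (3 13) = (0 7 11 2 6 13 3) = [7, 1, 6, 0, 4, 5, 13, 11, 8, 9, 10, 2, 12, 3]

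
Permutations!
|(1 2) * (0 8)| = 2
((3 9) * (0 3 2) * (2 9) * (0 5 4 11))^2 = ((0 3 2 5 4 11))^2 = (0 2 4)(3 5 11)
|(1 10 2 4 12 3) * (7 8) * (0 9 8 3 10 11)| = |(0 9 8 7 3 1 11)(2 4 12 10)| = 28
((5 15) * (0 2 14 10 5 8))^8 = (0 2 14 10 5 15 8)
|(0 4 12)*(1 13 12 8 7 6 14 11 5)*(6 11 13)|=|(0 4 8 7 11 5 1 6 14 13 12)|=11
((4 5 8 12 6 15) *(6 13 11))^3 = ((4 5 8 12 13 11 6 15))^3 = (4 12 6 5 13 15 8 11)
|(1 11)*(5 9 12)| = |(1 11)(5 9 12)| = 6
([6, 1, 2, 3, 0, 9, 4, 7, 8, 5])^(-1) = [4, 1, 2, 3, 6, 9, 0, 7, 8, 5]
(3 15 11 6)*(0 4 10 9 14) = [4, 1, 2, 15, 10, 5, 3, 7, 8, 14, 9, 6, 12, 13, 0, 11] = (0 4 10 9 14)(3 15 11 6)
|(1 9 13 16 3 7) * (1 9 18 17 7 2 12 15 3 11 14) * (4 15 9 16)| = 7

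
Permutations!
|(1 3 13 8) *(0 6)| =4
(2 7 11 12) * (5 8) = [0, 1, 7, 3, 4, 8, 6, 11, 5, 9, 10, 12, 2] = (2 7 11 12)(5 8)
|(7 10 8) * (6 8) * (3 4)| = |(3 4)(6 8 7 10)| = 4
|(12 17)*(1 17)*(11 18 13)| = 3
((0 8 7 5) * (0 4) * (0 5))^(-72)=((0 8 7)(4 5))^(-72)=(8)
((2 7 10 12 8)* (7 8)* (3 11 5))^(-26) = (3 11 5)(7 10 12)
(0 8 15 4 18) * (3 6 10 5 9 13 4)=(0 8 15 3 6 10 5 9 13 4 18)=[8, 1, 2, 6, 18, 9, 10, 7, 15, 13, 5, 11, 12, 4, 14, 3, 16, 17, 0]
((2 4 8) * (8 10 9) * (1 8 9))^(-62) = (1 4 8 10 2)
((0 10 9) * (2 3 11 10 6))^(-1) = ((0 6 2 3 11 10 9))^(-1) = (0 9 10 11 3 2 6)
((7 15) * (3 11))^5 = (3 11)(7 15)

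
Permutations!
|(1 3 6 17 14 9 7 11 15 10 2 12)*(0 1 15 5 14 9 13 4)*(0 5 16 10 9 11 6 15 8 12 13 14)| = 30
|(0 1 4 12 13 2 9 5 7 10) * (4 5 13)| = |(0 1 5 7 10)(2 9 13)(4 12)| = 30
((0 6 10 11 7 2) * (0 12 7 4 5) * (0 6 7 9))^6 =((0 7 2 12 9)(4 5 6 10 11))^6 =(0 7 2 12 9)(4 5 6 10 11)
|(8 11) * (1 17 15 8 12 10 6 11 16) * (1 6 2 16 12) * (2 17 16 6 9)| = 30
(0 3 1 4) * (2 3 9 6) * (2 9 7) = [7, 4, 3, 1, 0, 5, 9, 2, 8, 6] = (0 7 2 3 1 4)(6 9)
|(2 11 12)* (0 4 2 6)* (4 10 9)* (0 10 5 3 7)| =28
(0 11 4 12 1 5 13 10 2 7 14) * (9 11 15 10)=(0 15 10 2 7 14)(1 5 13 9 11 4 12)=[15, 5, 7, 3, 12, 13, 6, 14, 8, 11, 2, 4, 1, 9, 0, 10]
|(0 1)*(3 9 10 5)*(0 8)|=12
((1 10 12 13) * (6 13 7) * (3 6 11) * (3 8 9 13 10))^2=((1 3 6 10 12 7 11 8 9 13))^2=(1 6 12 11 9)(3 10 7 8 13)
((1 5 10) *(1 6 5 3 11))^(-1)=((1 3 11)(5 10 6))^(-1)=(1 11 3)(5 6 10)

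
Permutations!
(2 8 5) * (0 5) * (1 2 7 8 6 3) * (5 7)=(0 7 8)(1 2 6 3)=[7, 2, 6, 1, 4, 5, 3, 8, 0]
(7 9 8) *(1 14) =[0, 14, 2, 3, 4, 5, 6, 9, 7, 8, 10, 11, 12, 13, 1] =(1 14)(7 9 8)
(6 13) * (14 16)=(6 13)(14 16)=[0, 1, 2, 3, 4, 5, 13, 7, 8, 9, 10, 11, 12, 6, 16, 15, 14]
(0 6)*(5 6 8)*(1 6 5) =[8, 6, 2, 3, 4, 5, 0, 7, 1] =(0 8 1 6)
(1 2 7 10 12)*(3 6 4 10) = (1 2 7 3 6 4 10 12) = [0, 2, 7, 6, 10, 5, 4, 3, 8, 9, 12, 11, 1]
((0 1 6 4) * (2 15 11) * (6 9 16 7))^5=((0 1 9 16 7 6 4)(2 15 11))^5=(0 6 16 1 4 7 9)(2 11 15)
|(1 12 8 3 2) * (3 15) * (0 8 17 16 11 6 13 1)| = 35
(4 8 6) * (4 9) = (4 8 6 9) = [0, 1, 2, 3, 8, 5, 9, 7, 6, 4]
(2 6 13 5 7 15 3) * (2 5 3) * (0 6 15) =(0 6 13 3 5 7)(2 15) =[6, 1, 15, 5, 4, 7, 13, 0, 8, 9, 10, 11, 12, 3, 14, 2]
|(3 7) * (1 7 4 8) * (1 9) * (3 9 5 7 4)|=|(1 4 8 5 7 9)|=6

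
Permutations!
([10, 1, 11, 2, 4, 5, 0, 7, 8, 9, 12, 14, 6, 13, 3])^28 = [0, 1, 2, 3, 4, 5, 6, 7, 8, 9, 10, 11, 12, 13, 14]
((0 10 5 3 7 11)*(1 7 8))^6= (0 7 8 5)(1 3 10 11)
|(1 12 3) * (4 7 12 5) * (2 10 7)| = |(1 5 4 2 10 7 12 3)| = 8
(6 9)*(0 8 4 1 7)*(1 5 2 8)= (0 1 7)(2 8 4 5)(6 9)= [1, 7, 8, 3, 5, 2, 9, 0, 4, 6]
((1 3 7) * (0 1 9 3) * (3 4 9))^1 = (0 1)(3 7)(4 9)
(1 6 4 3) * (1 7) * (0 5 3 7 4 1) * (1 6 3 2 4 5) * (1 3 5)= (0 3 1 5 2 4 7)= [3, 5, 4, 1, 7, 2, 6, 0]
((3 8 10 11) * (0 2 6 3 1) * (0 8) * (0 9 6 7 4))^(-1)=((0 2 7 4)(1 8 10 11)(3 9 6))^(-1)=(0 4 7 2)(1 11 10 8)(3 6 9)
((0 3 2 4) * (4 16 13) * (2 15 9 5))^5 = (0 2 3 16 15 13 9 4 5)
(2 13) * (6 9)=(2 13)(6 9)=[0, 1, 13, 3, 4, 5, 9, 7, 8, 6, 10, 11, 12, 2]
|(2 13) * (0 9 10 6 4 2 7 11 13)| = 6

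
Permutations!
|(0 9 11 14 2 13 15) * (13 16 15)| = 7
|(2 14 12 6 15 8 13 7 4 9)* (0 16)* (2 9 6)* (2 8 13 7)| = 18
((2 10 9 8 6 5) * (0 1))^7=(0 1)(2 10 9 8 6 5)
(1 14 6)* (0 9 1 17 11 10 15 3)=(0 9 1 14 6 17 11 10 15 3)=[9, 14, 2, 0, 4, 5, 17, 7, 8, 1, 15, 10, 12, 13, 6, 3, 16, 11]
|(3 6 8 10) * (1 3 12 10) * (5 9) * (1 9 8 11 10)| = 6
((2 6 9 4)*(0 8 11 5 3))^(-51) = ((0 8 11 5 3)(2 6 9 4))^(-51) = (0 3 5 11 8)(2 6 9 4)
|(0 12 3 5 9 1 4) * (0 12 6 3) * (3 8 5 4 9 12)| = 10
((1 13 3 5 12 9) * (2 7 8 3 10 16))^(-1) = (1 9 12 5 3 8 7 2 16 10 13)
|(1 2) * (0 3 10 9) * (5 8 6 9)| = |(0 3 10 5 8 6 9)(1 2)| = 14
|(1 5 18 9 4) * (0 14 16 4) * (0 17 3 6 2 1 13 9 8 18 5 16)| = |(0 14)(1 16 4 13 9 17 3 6 2)(8 18)| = 18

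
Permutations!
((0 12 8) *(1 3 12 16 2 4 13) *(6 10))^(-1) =((0 16 2 4 13 1 3 12 8)(6 10))^(-1) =(0 8 12 3 1 13 4 2 16)(6 10)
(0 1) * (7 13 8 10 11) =(0 1)(7 13 8 10 11) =[1, 0, 2, 3, 4, 5, 6, 13, 10, 9, 11, 7, 12, 8]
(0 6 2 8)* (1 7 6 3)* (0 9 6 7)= (0 3 1)(2 8 9 6)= [3, 0, 8, 1, 4, 5, 2, 7, 9, 6]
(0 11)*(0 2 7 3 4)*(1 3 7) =(0 11 2 1 3 4) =[11, 3, 1, 4, 0, 5, 6, 7, 8, 9, 10, 2]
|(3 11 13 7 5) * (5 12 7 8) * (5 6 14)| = 14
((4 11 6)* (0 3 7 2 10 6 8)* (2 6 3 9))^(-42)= (0 11 6 3 2)(4 7 10 9 8)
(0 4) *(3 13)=(0 4)(3 13)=[4, 1, 2, 13, 0, 5, 6, 7, 8, 9, 10, 11, 12, 3]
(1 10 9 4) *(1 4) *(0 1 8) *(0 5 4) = (0 1 10 9 8 5 4) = [1, 10, 2, 3, 0, 4, 6, 7, 5, 8, 9]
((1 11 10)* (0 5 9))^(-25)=(0 9 5)(1 10 11)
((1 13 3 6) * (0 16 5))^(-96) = (16)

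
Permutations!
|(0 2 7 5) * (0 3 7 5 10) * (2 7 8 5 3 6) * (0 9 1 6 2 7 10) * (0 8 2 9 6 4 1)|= 14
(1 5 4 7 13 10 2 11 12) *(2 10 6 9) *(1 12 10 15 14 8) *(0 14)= (0 14 8 1 5 4 7 13 6 9 2 11 10 15)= [14, 5, 11, 3, 7, 4, 9, 13, 1, 2, 15, 10, 12, 6, 8, 0]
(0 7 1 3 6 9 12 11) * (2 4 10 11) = (0 7 1 3 6 9 12 2 4 10 11) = [7, 3, 4, 6, 10, 5, 9, 1, 8, 12, 11, 0, 2]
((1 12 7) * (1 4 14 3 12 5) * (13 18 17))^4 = ((1 5)(3 12 7 4 14)(13 18 17))^4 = (3 14 4 7 12)(13 18 17)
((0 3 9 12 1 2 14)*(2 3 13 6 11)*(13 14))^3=((0 14)(1 3 9 12)(2 13 6 11))^3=(0 14)(1 12 9 3)(2 11 6 13)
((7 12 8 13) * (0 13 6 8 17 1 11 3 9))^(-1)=((0 13 7 12 17 1 11 3 9)(6 8))^(-1)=(0 9 3 11 1 17 12 7 13)(6 8)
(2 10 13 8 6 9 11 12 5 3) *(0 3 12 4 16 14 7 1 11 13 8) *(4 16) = (0 3 2 10 8 6 9 13)(1 11 16 14 7)(5 12) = [3, 11, 10, 2, 4, 12, 9, 1, 6, 13, 8, 16, 5, 0, 7, 15, 14]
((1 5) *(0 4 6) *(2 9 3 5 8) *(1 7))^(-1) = ((0 4 6)(1 8 2 9 3 5 7))^(-1) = (0 6 4)(1 7 5 3 9 2 8)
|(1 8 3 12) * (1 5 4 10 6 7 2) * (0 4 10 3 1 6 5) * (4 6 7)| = |(0 6 4 3 12)(1 8)(2 7)(5 10)| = 10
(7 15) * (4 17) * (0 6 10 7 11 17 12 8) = [6, 1, 2, 3, 12, 5, 10, 15, 0, 9, 7, 17, 8, 13, 14, 11, 16, 4] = (0 6 10 7 15 11 17 4 12 8)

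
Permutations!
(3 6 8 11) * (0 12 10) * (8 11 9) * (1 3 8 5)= (0 12 10)(1 3 6 11 8 9 5)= [12, 3, 2, 6, 4, 1, 11, 7, 9, 5, 0, 8, 10]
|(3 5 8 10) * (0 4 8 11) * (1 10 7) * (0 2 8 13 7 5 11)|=11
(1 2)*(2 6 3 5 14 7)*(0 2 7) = (0 2 1 6 3 5 14) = [2, 6, 1, 5, 4, 14, 3, 7, 8, 9, 10, 11, 12, 13, 0]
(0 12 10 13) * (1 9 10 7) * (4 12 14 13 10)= [14, 9, 2, 3, 12, 5, 6, 1, 8, 4, 10, 11, 7, 0, 13]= (0 14 13)(1 9 4 12 7)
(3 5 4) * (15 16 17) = (3 5 4)(15 16 17) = [0, 1, 2, 5, 3, 4, 6, 7, 8, 9, 10, 11, 12, 13, 14, 16, 17, 15]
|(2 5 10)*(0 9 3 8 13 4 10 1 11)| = |(0 9 3 8 13 4 10 2 5 1 11)| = 11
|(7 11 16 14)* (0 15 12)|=12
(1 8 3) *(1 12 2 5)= (1 8 3 12 2 5)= [0, 8, 5, 12, 4, 1, 6, 7, 3, 9, 10, 11, 2]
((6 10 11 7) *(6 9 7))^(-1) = (6 11 10)(7 9)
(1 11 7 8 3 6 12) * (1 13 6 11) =(3 11 7 8)(6 12 13) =[0, 1, 2, 11, 4, 5, 12, 8, 3, 9, 10, 7, 13, 6]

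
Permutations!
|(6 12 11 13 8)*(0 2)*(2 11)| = 7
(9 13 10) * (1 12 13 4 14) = [0, 12, 2, 3, 14, 5, 6, 7, 8, 4, 9, 11, 13, 10, 1] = (1 12 13 10 9 4 14)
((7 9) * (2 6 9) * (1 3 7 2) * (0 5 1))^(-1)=(0 7 3 1 5)(2 9 6)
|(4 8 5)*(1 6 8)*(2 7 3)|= |(1 6 8 5 4)(2 7 3)|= 15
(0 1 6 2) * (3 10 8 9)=(0 1 6 2)(3 10 8 9)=[1, 6, 0, 10, 4, 5, 2, 7, 9, 3, 8]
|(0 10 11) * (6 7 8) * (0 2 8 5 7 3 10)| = 6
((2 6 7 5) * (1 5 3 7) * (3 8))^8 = (3 8 7)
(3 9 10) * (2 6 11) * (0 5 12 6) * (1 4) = (0 5 12 6 11 2)(1 4)(3 9 10) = [5, 4, 0, 9, 1, 12, 11, 7, 8, 10, 3, 2, 6]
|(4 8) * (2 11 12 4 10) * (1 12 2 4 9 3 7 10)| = 8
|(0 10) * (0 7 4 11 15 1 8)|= 8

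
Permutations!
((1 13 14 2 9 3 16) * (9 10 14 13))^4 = (16)(2 10 14)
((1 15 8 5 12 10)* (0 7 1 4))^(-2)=(0 10 5 15 7 4 12 8 1)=((0 7 1 15 8 5 12 10 4))^(-2)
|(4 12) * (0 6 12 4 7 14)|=|(0 6 12 7 14)|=5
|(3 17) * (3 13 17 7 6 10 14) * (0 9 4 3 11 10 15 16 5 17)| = |(0 9 4 3 7 6 15 16 5 17 13)(10 14 11)| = 33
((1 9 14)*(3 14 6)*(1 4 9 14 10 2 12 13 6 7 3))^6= ((1 14 4 9 7 3 10 2 12 13 6))^6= (1 10 14 2 4 12 9 13 7 6 3)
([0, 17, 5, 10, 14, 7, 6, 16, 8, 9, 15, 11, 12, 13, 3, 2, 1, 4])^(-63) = [0, 14, 16, 2, 10, 1, 6, 17, 8, 9, 5, 11, 12, 13, 15, 7, 4, 3]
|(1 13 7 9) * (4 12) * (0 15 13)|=6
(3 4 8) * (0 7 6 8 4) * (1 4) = (0 7 6 8 3)(1 4) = [7, 4, 2, 0, 1, 5, 8, 6, 3]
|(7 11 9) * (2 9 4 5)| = |(2 9 7 11 4 5)| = 6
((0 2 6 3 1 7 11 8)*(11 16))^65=(0 6 1 16 8 2 3 7 11)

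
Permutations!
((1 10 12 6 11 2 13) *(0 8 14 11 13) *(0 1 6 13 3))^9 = ((0 8 14 11 2 1 10 12 13 6 3))^9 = (0 6 12 1 11 8 3 13 10 2 14)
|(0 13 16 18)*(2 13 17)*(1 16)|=7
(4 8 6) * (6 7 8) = (4 6)(7 8) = [0, 1, 2, 3, 6, 5, 4, 8, 7]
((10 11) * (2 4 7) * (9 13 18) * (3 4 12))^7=((2 12 3 4 7)(9 13 18)(10 11))^7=(2 3 7 12 4)(9 13 18)(10 11)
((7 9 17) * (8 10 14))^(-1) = ((7 9 17)(8 10 14))^(-1) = (7 17 9)(8 14 10)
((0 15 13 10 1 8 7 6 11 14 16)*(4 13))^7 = ((0 15 4 13 10 1 8 7 6 11 14 16))^7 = (0 7 4 11 10 16 8 15 6 13 14 1)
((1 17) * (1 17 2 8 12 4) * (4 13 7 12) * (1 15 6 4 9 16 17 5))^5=((1 2 8 9 16 17 5)(4 15 6)(7 12 13))^5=(1 17 9 2 5 16 8)(4 6 15)(7 13 12)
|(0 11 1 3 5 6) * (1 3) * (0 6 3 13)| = 6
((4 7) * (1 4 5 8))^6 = ((1 4 7 5 8))^6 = (1 4 7 5 8)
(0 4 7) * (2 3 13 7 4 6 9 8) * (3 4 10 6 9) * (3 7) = (0 9 8 2 4 10 6 7)(3 13) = [9, 1, 4, 13, 10, 5, 7, 0, 2, 8, 6, 11, 12, 3]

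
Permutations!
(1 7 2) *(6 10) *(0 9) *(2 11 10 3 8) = (0 9)(1 7 11 10 6 3 8 2) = [9, 7, 1, 8, 4, 5, 3, 11, 2, 0, 6, 10]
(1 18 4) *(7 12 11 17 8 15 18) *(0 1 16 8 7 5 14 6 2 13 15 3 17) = (0 1 5 14 6 2 13 15 18 4 16 8 3 17 7 12 11) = [1, 5, 13, 17, 16, 14, 2, 12, 3, 9, 10, 0, 11, 15, 6, 18, 8, 7, 4]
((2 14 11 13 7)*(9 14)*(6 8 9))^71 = ((2 6 8 9 14 11 13 7))^71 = (2 7 13 11 14 9 8 6)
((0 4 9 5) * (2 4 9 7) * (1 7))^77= ((0 9 5)(1 7 2 4))^77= (0 5 9)(1 7 2 4)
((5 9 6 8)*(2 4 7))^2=(2 7 4)(5 6)(8 9)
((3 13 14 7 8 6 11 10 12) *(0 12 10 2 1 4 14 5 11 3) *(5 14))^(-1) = ((0 12)(1 4 5 11 2)(3 13 14 7 8 6))^(-1) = (0 12)(1 2 11 5 4)(3 6 8 7 14 13)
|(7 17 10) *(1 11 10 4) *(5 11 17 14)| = 15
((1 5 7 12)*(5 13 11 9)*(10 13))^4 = (1 9)(5 10)(7 13)(11 12)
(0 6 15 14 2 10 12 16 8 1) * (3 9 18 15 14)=(0 6 14 2 10 12 16 8 1)(3 9 18 15)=[6, 0, 10, 9, 4, 5, 14, 7, 1, 18, 12, 11, 16, 13, 2, 3, 8, 17, 15]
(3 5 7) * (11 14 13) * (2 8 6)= (2 8 6)(3 5 7)(11 14 13)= [0, 1, 8, 5, 4, 7, 2, 3, 6, 9, 10, 14, 12, 11, 13]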